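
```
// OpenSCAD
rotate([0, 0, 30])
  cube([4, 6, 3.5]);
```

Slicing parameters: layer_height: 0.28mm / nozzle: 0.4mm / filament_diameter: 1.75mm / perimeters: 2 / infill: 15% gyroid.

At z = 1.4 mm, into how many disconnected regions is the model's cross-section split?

At z = 1.4 mm: the 4×6 cube contributes its full rectangle; (rotated 30° about Z; rotation is an isometry so areas/perimeters/island counts are preserved). The result has 1 disconnected region.

1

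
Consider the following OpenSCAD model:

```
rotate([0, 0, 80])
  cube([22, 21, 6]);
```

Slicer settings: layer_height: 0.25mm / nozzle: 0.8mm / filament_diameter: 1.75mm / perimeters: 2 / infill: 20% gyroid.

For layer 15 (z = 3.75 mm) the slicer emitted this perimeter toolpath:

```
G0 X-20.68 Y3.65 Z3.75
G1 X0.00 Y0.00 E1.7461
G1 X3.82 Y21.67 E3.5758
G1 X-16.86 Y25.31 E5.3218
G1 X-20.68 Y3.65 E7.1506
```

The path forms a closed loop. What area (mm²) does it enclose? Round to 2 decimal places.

461.96 mm²

Apply the shoelace formula to the sequence of (X, Y) vertices; enclosed area = 461.96 mm².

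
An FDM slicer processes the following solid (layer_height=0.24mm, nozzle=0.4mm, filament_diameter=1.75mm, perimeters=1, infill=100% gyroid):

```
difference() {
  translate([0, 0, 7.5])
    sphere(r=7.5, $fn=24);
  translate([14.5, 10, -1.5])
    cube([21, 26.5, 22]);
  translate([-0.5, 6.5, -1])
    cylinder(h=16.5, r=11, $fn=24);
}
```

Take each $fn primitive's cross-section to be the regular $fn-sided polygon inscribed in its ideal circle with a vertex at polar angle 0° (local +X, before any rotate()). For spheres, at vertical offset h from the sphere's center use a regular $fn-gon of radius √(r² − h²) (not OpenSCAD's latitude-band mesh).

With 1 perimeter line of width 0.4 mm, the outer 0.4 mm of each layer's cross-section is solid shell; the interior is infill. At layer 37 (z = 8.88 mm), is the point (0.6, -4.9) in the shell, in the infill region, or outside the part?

infill

At z = 8.88 mm: the r=7.5 sphere contributes a regular 24-gon of circumradius √(7.5²−1.38²) = 7.372; the cube at (14.5, 10) is present — its section is the full 21×26.5 rectangle; the r=11 cylinder at (-0.5, 6.5) gives a regular 24-gon of circumradius 11 (constant along its height); Subtracting the remaining from the first: starting from the r=7.5 sphere, the 21×26.5 cube at (14.5, 10) misses the remaining region (no effect); the r=11 cylinder at (-0.5, 6.5) partially overlaps it — only the 135.97 mm² overlap (of its 375.81 mm²) is removed, clipping the outline — 1 connected region. Overall, the cross-section is a single solid region. The nearest boundary edge runs (-0.50, -4.50)→(2.35, -4.13); distance from the point to it = 0.54 mm. The point is inside the cross-section and 0.54 mm from the nearest boundary — more than the 0.4 mm shell width (1 × 0.4), so it's in the infill interior.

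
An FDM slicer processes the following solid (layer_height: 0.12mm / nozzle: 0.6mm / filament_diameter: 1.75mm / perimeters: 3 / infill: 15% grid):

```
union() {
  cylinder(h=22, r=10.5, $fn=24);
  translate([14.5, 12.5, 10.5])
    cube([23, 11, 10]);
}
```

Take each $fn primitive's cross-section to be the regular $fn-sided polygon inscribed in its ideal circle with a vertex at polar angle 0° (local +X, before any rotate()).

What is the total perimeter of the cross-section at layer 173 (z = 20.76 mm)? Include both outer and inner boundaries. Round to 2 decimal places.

65.79 mm

At z = 20.76 mm: the r=10.5 cylinder contributes a regular 24-gon of circumradius 10.5 (perimeter = 2·24·10.500·sin(180°/24) = 65.79 mm); the cube at (14.5, 12.5) is not intersected at this z (z outside [10.5, 20.5]); Taking the union: only the r=10.5 cylinder is present, so the union is just that shape — boundary = 65.79 mm. Overall, the cross-section is a single solid region. Total boundary length (outer) = 65.79 mm.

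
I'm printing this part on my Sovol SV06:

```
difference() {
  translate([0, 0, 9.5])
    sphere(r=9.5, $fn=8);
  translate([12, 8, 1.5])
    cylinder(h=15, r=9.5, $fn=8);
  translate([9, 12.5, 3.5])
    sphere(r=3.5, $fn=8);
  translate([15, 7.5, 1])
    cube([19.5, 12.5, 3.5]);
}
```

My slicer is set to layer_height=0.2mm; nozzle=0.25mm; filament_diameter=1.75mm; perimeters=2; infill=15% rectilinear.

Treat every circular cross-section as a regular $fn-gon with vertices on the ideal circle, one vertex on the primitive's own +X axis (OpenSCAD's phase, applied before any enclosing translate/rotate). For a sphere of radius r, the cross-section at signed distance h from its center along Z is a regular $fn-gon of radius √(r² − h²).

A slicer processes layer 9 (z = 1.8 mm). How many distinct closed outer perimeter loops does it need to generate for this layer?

At z = 1.8 mm: the sphere: section is a regular 8-gon, circumradius = √(r²−h²) = √(9.5²−7.7²) = 5.564; the cylinder at (12, 8): section is a regular 8-gon, circumradius r=9.5; the r=3.5 sphere at (9, 12.5) contributes a regular 8-gon of circumradius √(3.5²−1.7²) = 3.059; the cube at (15, 7.5) (footprint 19.5×12.5) is included at this height; After the difference (first − rest): starting from the r=9.5 sphere, the r=9.5 cylinder at (12, 8) misses the remaining region (no effect); the r=3.5 sphere at (9, 12.5) misses the remaining region (no effect); the 19.5×12.5 cube at (15, 7.5) misses the remaining region (no effect) — 1 connected region. The result has 1 disconnected region.

1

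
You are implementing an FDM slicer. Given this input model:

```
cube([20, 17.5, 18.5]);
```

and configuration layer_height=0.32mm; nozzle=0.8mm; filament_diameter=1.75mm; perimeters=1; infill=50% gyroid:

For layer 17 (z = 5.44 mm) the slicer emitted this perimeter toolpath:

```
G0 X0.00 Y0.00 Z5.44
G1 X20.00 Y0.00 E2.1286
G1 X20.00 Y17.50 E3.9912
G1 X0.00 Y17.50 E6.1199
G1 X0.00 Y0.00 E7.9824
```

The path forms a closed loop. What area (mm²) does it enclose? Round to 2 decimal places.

Apply the shoelace formula to the sequence of (X, Y) vertices; enclosed area = 350.00 mm².

350.00 mm²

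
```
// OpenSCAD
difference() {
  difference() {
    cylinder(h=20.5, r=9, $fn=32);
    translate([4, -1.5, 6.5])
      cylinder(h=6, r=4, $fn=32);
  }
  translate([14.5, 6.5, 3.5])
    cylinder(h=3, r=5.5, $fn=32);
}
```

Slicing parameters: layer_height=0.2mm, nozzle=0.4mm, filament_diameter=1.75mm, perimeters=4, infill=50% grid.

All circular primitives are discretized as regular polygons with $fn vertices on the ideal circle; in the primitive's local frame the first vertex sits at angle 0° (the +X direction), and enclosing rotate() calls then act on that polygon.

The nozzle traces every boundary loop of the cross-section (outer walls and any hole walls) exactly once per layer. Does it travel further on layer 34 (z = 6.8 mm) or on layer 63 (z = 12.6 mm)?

layer 34 (z = 6.8 mm)

Layer 34 (z = 6.8): the r=9 cylinder contributes a regular 32-gon of circumradius 9 (perimeter = 2·32·9.000·sin(180°/32) = 56.46 mm); the cylinder at (4, -1.5): section is a regular 32-gon, circumradius r=4 (perimeter = 2·32·4.000·sin(180°/32) = 25.09 mm); After the difference (first − rest): starting from the r=9 cylinder, the r=4 cylinder at (4, -1.5) lies wholly inside it (removes its full 49.94 mm² and its 25.09 mm outline becomes a hole wall) — boundary (outer + 1 inner loop) = 81.55 mm; the cylinder at (14.5, 6.5) is not intersected at this z (z outside [3.5, 6.5]); After the difference (first − rest): none of the subtracted shapes is present at this height, so that combined region is unchanged — boundary (outer + 1 inner loop) = 81.55 mm. So its perimeter = 81.55 mm. Layer 63 (z = 12.6): the r=9 cylinder gives a regular 32-gon of circumradius 9 (constant along its height) (perimeter = 2·32·9.000·sin(180°/32) = 56.46 mm); the cylinder at (4, -1.5) is absent (z outside [6.5, 12.5]); Taking the first minus the rest: none of the subtracted shapes is present at this height, so the r=9 cylinder is unchanged — boundary = 56.46 mm; the cylinder at (14.5, 6.5) does not reach this height (z outside [3.5, 6.5]); After the difference (first − rest): none of the subtracted shapes is present at this height, so the result so far is unchanged — boundary = 56.46 mm. So its perimeter = 56.46 mm. Layer 34 is larger (81.55 vs 56.46 mm).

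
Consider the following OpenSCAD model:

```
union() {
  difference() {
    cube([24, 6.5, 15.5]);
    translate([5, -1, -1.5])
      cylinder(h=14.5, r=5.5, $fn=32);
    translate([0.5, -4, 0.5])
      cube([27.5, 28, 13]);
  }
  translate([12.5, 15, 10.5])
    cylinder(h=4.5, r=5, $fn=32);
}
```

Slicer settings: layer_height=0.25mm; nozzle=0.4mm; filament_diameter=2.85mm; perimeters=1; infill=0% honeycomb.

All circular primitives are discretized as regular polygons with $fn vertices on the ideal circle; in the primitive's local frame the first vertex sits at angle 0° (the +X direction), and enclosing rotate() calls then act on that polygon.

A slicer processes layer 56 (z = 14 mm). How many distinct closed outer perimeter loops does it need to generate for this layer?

At z = 14 mm: the cube is present — its section is the full 24×6.5 rectangle; the cylinder at (5, -1) is absent (z outside [-1.5, 13]); the cube at (0.5, -4) is not intersected at this z (z outside [0.5, 13.5]); Subtracting the remaining from the first: none of the subtracted shapes is present at this height, so the 24×6.5 cube is unchanged — 1 connected region; the cylinder at (12.5, 15): section is a regular 32-gon, circumradius r=5; Merging all regions: the 2 present regions are separate (no shared area or edge), so areas and boundary lengths simply add and each stays a separate island — 2 connected regions. The result has 2 disconnected regions.

2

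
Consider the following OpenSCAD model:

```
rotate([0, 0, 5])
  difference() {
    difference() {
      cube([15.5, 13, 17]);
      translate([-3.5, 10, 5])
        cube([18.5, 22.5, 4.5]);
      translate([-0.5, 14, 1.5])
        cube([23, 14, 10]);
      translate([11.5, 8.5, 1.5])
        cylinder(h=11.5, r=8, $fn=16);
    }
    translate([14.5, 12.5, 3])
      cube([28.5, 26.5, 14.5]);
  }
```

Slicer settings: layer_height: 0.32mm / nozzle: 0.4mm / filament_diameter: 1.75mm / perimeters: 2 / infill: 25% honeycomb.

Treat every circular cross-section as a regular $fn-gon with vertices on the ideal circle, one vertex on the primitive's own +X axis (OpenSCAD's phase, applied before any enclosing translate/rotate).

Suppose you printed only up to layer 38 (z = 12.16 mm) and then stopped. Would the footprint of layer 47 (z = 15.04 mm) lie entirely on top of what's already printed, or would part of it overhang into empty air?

Compare the two slices. At z = 12.16: the cube is present — its section is the full 15.5×13 rectangle (area 201.50 mm²); the cube at (-3.5, 10) is absent (z outside [5, 9.5]); the cube at (-0.5, 14) does not reach this height (z outside [1.5, 11.5]); the r=8 cylinder at (11.5, 8.5) contributes a regular 16-gon of circumradius 8 (area = (16/2)·8.000²·sin(360°/16) = 195.93 mm²); Subtracting the remaining from the first: starting from the 15.5×13 cube (201.50 mm²), the r=8 cylinder at (11.5, 8.5) partially overlaps it — only the 130.69 mm² overlap (of its 195.93 mm²) is removed, clipping the outline — area = 70.81 mm²; the cube at (14.5, 12.5) is present — its section is the full 28.5×26.5 rectangle (area 755.25 mm²); After the difference (first − rest): starting from the result so far (70.81 mm²), the 28.5×26.5 cube at (14.5, 12.5) misses the remaining region (no effect) — area = 70.81 mm²; (whole slice rotated 5° about Z — lengths, areas and connectivity unchanged). At z = 15.04: the cube (footprint 15.5×13) is included at this height (area 201.50 mm²); the cube at (-3.5, 10) is absent (z outside [5, 9.5]); the cube at (-0.5, 14) is absent (z outside [1.5, 11.5]); the cylinder at (11.5, 8.5) does not reach this height (z outside [1.5, 13]); Taking the first minus the rest: none of the subtracted shapes is present at this height, so the 15.5×13 cube is unchanged — area = 201.50 mm²; the 28.5×26.5 cube at (14.5, 12.5) contributes its full rectangle (area 755.25 mm²); Subtracting the remaining from the first: starting from the result so far (201.50 mm²), the 28.5×26.5 cube at (14.5, 12.5) partially overlaps it — only the 0.50 mm² overlap (of its 755.25 mm²) is removed, clipping the outline — area = 201.00 mm²; (rotated 5° about Z; rotation is an isometry so areas/perimeters/island counts are preserved). Checking containment: at z = 15.04 the cross-section extends beyond the z = 12.16 cross-section by about 130.19 mm².

part overhangs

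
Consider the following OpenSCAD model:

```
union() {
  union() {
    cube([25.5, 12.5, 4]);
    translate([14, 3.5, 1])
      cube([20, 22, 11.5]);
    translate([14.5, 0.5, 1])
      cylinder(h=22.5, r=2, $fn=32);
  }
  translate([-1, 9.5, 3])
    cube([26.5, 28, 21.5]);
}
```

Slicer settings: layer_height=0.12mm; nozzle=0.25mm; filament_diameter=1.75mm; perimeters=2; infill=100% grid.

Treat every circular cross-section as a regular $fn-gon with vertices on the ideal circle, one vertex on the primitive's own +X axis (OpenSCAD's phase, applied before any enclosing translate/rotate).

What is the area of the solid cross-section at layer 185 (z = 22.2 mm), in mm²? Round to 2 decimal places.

At z = 22.2 mm: the cube is not intersected at this z (z outside [0, 4]); the cube at (14, 3.5) is not intersected at this z (z outside [1, 12.5]); the r=2 cylinder at (14.5, 0.5) contributes a regular 32-gon of circumradius 2 (area = (32/2)·2.000²·sin(360°/32) = 12.49 mm²); Merging all regions: only the r=2 cylinder at (14.5, 0.5) is present, so the union is just that shape — area = 12.49 mm²; the 26.5×28 cube at (-1, 9.5) contributes its full rectangle (area 742.00 mm²); Merging all regions: the 2 present regions are separate (no shared area or edge), so areas and boundary lengths simply add and each stays a separate island — area = 754.49 mm². Overall, the cross-section has 2 separate islands. Net area = 754.49 mm².

754.49 mm²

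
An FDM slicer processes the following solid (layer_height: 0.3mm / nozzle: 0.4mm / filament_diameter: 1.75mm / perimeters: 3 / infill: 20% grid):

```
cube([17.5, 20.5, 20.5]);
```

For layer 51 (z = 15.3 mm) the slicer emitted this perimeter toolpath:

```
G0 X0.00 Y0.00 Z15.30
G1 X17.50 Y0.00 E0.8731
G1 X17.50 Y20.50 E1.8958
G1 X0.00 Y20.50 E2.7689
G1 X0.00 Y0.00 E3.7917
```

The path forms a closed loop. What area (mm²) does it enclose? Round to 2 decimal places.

Apply the shoelace formula to the sequence of (X, Y) vertices; enclosed area = 358.75 mm².

358.75 mm²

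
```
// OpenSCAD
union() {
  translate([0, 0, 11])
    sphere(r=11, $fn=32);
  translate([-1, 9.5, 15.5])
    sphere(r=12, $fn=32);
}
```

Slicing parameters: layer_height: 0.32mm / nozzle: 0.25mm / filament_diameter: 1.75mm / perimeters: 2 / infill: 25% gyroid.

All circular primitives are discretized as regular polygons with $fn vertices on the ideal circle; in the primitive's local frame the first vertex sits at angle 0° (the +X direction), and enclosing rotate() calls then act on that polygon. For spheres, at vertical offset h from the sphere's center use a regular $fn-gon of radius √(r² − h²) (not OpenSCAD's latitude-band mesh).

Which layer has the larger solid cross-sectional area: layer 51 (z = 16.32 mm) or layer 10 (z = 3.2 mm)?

Layer 51 (z = 16.32): the r=11 sphere slices to a regular 32-gon of circumradius 9.628 (√(r²−h²) with h=5.32 from center) (area = (32/2)·9.628²·sin(360°/32) = 289.35 mm²); the r=12 sphere at (-1, 9.5) slices to a regular 32-gon of circumradius 11.972 (√(r²−h²) with h=0.82 from center) (area = (32/2)·11.972²·sin(360°/32) = 447.39 mm²); Combining (union): the regions partially overlap — summed areas 736.74 mm² minus the doubly-counted overlap 162.89 mm² gives 573.85 mm² — area = 573.85 mm². So its area = 573.85 mm². Layer 10 (z = 3.2): the r=11 sphere contributes a regular 32-gon of circumradius √(11²−7.8²) = 7.756 (area = (32/2)·7.756²·sin(360°/32) = 187.79 mm²); the sphere at (-1, 9.5) does not reach this height (|z−center|=12.300 > r=12); Taking the union: only the r=11 sphere is present, so the union is just that shape — area = 187.79 mm². So its area = 187.79 mm². Layer 51 is larger (573.85 vs 187.79 mm²).

layer 51 (z = 16.32 mm)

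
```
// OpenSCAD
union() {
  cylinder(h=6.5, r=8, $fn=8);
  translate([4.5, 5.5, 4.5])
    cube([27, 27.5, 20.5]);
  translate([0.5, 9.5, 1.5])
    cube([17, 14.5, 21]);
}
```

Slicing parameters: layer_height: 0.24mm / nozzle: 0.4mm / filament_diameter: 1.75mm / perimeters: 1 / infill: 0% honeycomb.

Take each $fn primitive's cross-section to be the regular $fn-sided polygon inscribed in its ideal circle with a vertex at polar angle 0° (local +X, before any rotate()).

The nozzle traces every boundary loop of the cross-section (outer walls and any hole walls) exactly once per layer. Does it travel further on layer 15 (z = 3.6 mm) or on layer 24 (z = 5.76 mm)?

layer 24 (z = 5.76 mm)

Layer 15 (z = 3.6): the cylinder: section is a regular 8-gon, circumradius r=8 (perimeter = 2·8·8.000·sin(180°/8) = 48.98 mm); the cube at (4.5, 5.5) does not reach this height (z outside [4.5, 25]); the 17×14.5 cube at (0.5, 9.5) contributes its full rectangle (perimeter 63.00 mm); Taking the union: the 2 present regions are separate (no shared area or edge), so areas and boundary lengths simply add and each stays a separate island — boundary = 111.98 mm. So its perimeter = 111.98 mm. Layer 24 (z = 5.76): the r=8 cylinder gives a regular 8-gon of circumradius 8 (constant along its height) (perimeter = 2·8·8.000·sin(180°/8) = 48.98 mm); the cube at (4.5, 5.5) (footprint 27×27.5) is included at this height (perimeter 109.00 mm); the 17×14.5 cube at (0.5, 9.5) contributes its full rectangle (perimeter 63.00 mm); Merging all regions: the regions partially overlap (shared area 188.96 mm²), so the edge portions inside another operand are dropped and the merged outline is re-measured after clipping — boundary = 162.70 mm. So its perimeter = 162.70 mm. Layer 24 is larger (162.70 vs 111.98 mm).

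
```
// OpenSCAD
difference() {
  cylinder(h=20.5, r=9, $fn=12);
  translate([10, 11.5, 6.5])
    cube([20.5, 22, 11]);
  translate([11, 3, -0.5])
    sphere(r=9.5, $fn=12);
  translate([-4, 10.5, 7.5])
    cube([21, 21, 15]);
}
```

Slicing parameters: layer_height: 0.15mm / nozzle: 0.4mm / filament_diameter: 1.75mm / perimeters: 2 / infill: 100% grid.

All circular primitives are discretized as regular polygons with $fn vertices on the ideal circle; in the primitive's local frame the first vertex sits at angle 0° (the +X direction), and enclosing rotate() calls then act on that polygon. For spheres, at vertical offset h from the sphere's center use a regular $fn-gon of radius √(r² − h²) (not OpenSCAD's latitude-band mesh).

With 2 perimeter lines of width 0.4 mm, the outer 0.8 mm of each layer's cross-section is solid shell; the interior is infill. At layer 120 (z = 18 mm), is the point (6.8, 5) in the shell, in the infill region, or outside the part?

shell

At z = 18 mm: the r=9 cylinder contributes a regular 12-gon of circumradius 9; the cube at (10, 11.5) is not intersected at this z (z outside [6.5, 17.5]); the sphere at (11, 3) is absent (|z−center|=18.500 > r=9.5); the 21×21 cube at (-4, 10.5) contributes its full rectangle; Taking the first minus the rest: starting from the r=9 cylinder, the 21×21 cube at (-4, 10.5) misses the remaining region (no effect) — 1 connected region. Overall, the cross-section is a single solid region. The nearest boundary edge runs (4.50, 7.79)→(7.79, 4.50); distance from the point to it = 0.35 mm. The point is inside the cross-section, 0.35 mm from the nearest boundary — within the 0.8 mm shell band (2 × 0.4).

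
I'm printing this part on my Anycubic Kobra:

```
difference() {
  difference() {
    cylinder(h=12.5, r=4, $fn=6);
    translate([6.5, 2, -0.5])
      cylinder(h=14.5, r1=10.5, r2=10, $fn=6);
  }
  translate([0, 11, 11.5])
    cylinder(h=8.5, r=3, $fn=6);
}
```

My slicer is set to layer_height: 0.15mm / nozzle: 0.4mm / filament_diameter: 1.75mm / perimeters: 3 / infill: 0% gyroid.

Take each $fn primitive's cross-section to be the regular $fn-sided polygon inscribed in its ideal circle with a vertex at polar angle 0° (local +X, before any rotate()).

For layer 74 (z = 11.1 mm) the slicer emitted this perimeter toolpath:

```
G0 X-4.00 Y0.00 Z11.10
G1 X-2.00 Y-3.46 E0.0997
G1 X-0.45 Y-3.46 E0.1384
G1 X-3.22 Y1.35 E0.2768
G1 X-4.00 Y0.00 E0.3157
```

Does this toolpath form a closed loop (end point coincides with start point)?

Start point (G0): (-4.00, 0.00). End point (last G1): the path returns to the start — closed.

yes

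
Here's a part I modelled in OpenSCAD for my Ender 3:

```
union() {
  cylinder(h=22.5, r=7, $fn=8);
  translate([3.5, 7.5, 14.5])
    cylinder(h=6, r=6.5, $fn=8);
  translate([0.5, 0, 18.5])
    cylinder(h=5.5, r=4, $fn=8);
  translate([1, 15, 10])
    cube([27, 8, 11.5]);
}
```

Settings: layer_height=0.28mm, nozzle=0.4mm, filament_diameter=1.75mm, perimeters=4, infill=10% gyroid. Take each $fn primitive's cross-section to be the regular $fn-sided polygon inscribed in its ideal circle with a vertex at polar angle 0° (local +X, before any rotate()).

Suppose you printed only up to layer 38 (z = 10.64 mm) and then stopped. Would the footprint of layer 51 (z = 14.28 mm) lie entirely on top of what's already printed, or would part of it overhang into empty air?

entirely on top

Compare the two slices. At z = 10.64: the r=7 cylinder contributes a regular 8-gon of circumradius 7 (area = (8/2)·7.000²·sin(360°/8) = 138.59 mm²); the cylinder at (3.5, 7.5) is absent (z outside [14.5, 20.5]); the cylinder at (0.5, 0) does not reach this height (z outside [18.5, 24]); the cube at (1, 15) is present — its section is the full 27×8 rectangle (area 216.00 mm²); Merging all regions: the 2 present regions are separate (no shared area or edge), so areas and boundary lengths simply add and each stays a separate island — area = 354.59 mm². At z = 14.28: the cylinder: section is a regular 8-gon, circumradius r=7 (area = (8/2)·7.000²·sin(360°/8) = 138.59 mm²); the cylinder at (3.5, 7.5) is not intersected at this z (z outside [14.5, 20.5]); the cylinder at (0.5, 0) is absent (z outside [18.5, 24]); the cube at (1, 15) is present — its section is the full 27×8 rectangle (area 216.00 mm²); Taking the union: the 2 present regions are separate (no shared area or edge), so areas and boundary lengths simply add and each stays a separate island — area = 354.59 mm². Checking containment: the cross-section at z = 14.28 is a subset of the cross-section at z = 10.64.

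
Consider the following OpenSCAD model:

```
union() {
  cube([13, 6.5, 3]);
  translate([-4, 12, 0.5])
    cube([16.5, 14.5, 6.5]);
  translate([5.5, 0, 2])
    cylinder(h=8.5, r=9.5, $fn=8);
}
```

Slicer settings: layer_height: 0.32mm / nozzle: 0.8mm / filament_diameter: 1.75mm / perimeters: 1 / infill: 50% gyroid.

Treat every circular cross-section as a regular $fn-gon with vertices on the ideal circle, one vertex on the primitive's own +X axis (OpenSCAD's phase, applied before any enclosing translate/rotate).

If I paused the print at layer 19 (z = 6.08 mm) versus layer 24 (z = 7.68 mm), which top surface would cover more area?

layer 19 (z = 6.08 mm)

Layer 19 (z = 6.08): the cube is not intersected at this z (z outside [0, 3]); the cube at (-4, 12) (footprint 16.5×14.5) is included at this height (area 239.25 mm²); the r=9.5 cylinder at (5.5, 0) contributes a regular 8-gon of circumradius 9.5 (area = (8/2)·9.500²·sin(360°/8) = 255.27 mm²); Merging all regions: the 2 present regions are separate (no shared area or edge), so areas and boundary lengths simply add and each stays a separate island — area = 494.52 mm². So its area = 494.52 mm². Layer 24 (z = 7.68): the cube is not intersected at this z (z outside [0, 3]); the cube at (-4, 12) does not reach this height (z outside [0.5, 7]); the r=9.5 cylinder at (5.5, 0) contributes a regular 8-gon of circumradius 9.5 (area = (8/2)·9.500²·sin(360°/8) = 255.27 mm²); Taking the union: only the r=9.5 cylinder at (5.5, 0) is present, so the union is just that shape — area = 255.27 mm². So its area = 255.27 mm². Layer 19 is larger (494.52 vs 255.27 mm²).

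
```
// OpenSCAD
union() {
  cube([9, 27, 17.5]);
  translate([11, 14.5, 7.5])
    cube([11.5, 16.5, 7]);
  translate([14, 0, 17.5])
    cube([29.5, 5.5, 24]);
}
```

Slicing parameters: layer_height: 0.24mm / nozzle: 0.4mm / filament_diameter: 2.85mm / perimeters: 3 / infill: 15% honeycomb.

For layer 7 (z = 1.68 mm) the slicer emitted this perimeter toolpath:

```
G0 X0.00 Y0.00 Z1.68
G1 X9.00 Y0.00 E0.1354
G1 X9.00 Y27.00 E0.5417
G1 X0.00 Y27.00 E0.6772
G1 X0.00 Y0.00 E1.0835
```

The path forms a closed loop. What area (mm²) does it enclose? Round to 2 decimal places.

Apply the shoelace formula to the sequence of (X, Y) vertices; enclosed area = 243.00 mm².

243.00 mm²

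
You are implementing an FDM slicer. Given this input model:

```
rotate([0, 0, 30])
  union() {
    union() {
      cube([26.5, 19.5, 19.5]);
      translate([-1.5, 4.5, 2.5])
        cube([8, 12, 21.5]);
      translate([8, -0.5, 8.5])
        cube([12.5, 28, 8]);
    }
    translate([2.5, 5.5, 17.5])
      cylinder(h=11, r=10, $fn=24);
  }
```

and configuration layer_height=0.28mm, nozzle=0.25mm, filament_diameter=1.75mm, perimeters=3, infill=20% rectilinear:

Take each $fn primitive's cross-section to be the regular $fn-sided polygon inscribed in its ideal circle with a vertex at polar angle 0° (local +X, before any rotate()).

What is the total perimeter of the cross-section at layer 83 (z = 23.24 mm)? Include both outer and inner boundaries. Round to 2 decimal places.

66.23 mm

At z = 23.24 mm: the cube does not reach this height (z outside [0, 19.5]); the 8×12 cube at (-1.5, 4.5) contributes its full rectangle (perimeter 40.00 mm); the cube at (8, -0.5) is not intersected at this z (z outside [8.5, 16.5]); Merging all regions: only the 8×12 cube at (-1.5, 4.5) is present, so the union is just that shape — boundary = 40.00 mm; the r=10 cylinder at (2.5, 5.5) contributes a regular 24-gon of circumradius 10 (perimeter = 2·24·10.000·sin(180°/24) = 62.65 mm); Merging all regions: the regions partially overlap (shared area 85.33 mm²), so the edge portions inside another operand are dropped and the merged outline is re-measured after clipping — boundary = 66.23 mm; (rotated 30° about Z; rotation is an isometry so areas/perimeters/island counts are preserved). Overall, the cross-section is a single solid region. Total boundary length (outer) = 66.23 mm.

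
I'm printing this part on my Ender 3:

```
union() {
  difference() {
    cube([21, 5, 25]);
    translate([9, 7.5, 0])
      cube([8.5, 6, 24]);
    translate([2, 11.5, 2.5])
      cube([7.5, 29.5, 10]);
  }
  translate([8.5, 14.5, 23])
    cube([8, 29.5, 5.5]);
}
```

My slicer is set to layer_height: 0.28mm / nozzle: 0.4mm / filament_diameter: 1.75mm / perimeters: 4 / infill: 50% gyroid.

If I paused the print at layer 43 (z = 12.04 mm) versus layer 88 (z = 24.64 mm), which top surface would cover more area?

layer 88 (z = 24.64 mm)

Layer 43 (z = 12.04): the cube is present — its section is the full 21×5 rectangle (area 105.00 mm²); the 8.5×6 cube at (9, 7.5) contributes its full rectangle (area 51.00 mm²); the 7.5×29.5 cube at (2, 11.5) contributes its full rectangle (area 221.25 mm²); Taking the first minus the rest: starting from the 21×5 cube (105.00 mm²), the 8.5×6 cube at (9, 7.5) misses the remaining region (no effect); the 7.5×29.5 cube at (2, 11.5) misses the remaining region (no effect) — area = 105.00 mm²; the cube at (8.5, 14.5) does not reach this height (z outside [23, 28.5]); Taking the union: only the result so far is present, so the union is just that shape — area = 105.00 mm². So its area = 105.00 mm². Layer 88 (z = 24.64): the cube is present — its section is the full 21×5 rectangle (area 105.00 mm²); the cube at (9, 7.5) does not reach this height (z outside [0, 24]); the cube at (2, 11.5) is absent (z outside [2.5, 12.5]); Subtracting the remaining from the first: none of the subtracted shapes is present at this height, so the 21×5 cube is unchanged — area = 105.00 mm²; the 8×29.5 cube at (8.5, 14.5) contributes its full rectangle (area 236.00 mm²); Merging all regions: the 2 present regions are separate (no shared area or edge), so areas and boundary lengths simply add and each stays a separate island — area = 341.00 mm². So its area = 341.00 mm². Layer 88 is larger (341.00 vs 105.00 mm²).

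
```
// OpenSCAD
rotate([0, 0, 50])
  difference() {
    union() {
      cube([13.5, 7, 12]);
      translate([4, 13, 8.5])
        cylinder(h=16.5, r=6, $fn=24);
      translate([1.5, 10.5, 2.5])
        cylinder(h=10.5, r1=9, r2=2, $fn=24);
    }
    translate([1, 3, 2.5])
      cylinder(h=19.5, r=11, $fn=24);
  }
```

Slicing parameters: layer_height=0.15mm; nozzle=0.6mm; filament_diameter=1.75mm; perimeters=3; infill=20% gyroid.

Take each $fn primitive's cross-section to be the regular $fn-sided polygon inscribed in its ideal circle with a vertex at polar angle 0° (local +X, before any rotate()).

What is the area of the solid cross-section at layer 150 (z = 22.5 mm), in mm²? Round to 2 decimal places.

111.81 mm²

At z = 22.5 mm: the cube is absent (z outside [0, 12]); the r=6 cylinder at (4, 13) contributes a regular 24-gon of circumradius 6 (area = (24/2)·6.000²·sin(360°/24) = 111.81 mm²); the cone at (1.5, 10.5) is not intersected at this z (z outside [2.5, 13]); Merging all regions: only the r=6 cylinder at (4, 13) is present, so the union is just that shape — area = 111.81 mm²; the cylinder at (1, 3) is not intersected at this z (z outside [2.5, 22]); After the difference (first − rest): none of the subtracted shapes is present at this height, so that combined region is unchanged — area = 111.81 mm²; (rotated 50° about Z; rotation is an isometry so areas/perimeters/island counts are preserved). Overall, the cross-section is a single solid region. Net area = 111.81 mm².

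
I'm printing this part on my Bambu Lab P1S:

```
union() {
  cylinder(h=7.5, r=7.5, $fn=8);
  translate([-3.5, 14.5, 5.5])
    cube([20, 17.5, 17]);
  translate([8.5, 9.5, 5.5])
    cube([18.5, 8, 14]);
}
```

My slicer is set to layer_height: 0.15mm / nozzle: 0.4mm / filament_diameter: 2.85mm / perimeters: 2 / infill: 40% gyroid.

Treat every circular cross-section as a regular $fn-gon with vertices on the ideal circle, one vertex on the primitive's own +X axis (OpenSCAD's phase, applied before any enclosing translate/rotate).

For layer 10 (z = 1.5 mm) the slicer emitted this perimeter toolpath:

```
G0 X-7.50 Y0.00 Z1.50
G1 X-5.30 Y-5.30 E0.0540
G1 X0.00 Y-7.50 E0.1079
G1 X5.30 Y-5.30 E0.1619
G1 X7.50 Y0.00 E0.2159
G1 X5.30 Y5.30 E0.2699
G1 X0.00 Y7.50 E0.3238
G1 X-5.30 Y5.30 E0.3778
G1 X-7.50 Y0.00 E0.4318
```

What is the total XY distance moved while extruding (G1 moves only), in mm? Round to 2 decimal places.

45.91 mm

Sum the Euclidean lengths of each G1 segment: total = 45.91 mm.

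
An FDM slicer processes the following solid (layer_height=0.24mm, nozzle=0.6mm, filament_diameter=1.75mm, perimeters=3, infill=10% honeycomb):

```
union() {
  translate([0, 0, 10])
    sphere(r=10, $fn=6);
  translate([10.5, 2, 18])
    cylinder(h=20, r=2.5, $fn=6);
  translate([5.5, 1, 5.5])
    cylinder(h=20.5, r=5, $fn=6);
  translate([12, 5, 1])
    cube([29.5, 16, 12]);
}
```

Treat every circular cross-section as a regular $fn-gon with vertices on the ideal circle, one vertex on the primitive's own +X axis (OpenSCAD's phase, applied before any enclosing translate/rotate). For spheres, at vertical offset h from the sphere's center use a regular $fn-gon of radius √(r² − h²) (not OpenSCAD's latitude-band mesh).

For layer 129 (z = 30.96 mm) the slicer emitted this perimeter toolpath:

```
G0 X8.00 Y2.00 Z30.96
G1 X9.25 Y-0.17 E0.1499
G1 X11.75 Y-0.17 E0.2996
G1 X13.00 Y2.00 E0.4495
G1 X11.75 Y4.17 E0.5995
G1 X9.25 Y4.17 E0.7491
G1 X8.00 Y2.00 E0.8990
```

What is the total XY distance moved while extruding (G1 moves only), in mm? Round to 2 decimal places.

15.02 mm

Sum the Euclidean lengths of each G1 segment: total = 15.02 mm.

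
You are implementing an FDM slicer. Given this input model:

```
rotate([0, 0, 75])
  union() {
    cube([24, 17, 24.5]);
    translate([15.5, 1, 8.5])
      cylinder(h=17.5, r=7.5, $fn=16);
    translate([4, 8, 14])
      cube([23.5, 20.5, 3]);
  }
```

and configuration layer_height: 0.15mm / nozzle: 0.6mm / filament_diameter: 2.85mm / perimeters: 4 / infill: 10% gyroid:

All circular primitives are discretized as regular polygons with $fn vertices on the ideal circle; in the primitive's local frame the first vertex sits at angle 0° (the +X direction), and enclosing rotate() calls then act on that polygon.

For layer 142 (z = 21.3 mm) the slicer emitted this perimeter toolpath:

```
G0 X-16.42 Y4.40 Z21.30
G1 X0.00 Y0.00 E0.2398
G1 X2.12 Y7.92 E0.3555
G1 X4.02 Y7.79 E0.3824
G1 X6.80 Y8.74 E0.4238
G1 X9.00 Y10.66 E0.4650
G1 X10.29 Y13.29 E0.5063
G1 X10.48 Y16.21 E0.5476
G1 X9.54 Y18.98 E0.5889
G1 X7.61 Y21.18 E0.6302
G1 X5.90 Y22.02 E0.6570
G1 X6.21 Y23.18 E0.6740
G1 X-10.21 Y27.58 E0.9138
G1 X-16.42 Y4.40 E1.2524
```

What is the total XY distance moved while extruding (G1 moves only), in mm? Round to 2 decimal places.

Sum the Euclidean lengths of each G1 segment: total = 88.77 mm.

88.77 mm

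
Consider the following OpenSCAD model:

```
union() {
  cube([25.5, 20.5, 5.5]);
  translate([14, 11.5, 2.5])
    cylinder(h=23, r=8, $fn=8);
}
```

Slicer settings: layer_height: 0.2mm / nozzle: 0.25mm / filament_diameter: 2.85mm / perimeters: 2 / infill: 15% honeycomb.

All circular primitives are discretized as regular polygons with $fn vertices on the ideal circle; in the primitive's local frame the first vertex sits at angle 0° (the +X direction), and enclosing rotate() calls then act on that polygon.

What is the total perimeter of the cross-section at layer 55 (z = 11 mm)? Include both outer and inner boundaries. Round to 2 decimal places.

48.98 mm

At z = 11 mm: the cube is not intersected at this z (z outside [0, 5.5]); the r=8 cylinder at (14, 11.5) contributes a regular 8-gon of circumradius 8 (perimeter = 2·8·8.000·sin(180°/8) = 48.98 mm); Combining (union): only the r=8 cylinder at (14, 11.5) is present, so the union is just that shape — boundary = 48.98 mm. Overall, the cross-section is a single solid region. Total boundary length (outer) = 48.98 mm.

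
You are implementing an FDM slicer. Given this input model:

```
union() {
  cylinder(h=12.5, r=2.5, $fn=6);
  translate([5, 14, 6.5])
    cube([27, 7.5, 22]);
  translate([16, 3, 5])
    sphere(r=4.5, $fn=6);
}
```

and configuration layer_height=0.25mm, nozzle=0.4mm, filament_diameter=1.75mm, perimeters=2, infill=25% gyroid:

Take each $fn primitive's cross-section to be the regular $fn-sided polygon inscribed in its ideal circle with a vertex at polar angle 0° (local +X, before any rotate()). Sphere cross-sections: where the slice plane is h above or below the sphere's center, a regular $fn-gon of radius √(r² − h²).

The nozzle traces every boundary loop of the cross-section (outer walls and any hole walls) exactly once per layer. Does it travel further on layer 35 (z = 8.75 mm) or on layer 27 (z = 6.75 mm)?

layer 27 (z = 6.75 mm)

Layer 35 (z = 8.75): the r=2.5 cylinder gives a regular 6-gon of circumradius 2.5 (constant along its height) (perimeter = 2·6·2.500·sin(180°/6) = 15.00 mm); the cube at (5, 14) (footprint 27×7.5) is included at this height (perimeter 69.00 mm); the r=4.5 sphere at (16, 3) contributes a regular 6-gon of circumradius √(4.5²−3.75²) = 2.487 (perimeter = 2·6·2.487·sin(180°/6) = 14.92 mm); Taking the union: the 3 present regions are separate (no shared area or edge), so areas and boundary lengths simply add and each stays a separate island — boundary = 98.92 mm. So its perimeter = 98.92 mm. Layer 27 (z = 6.75): the r=2.5 cylinder gives a regular 6-gon of circumradius 2.5 (constant along its height) (perimeter = 2·6·2.500·sin(180°/6) = 15.00 mm); the cube at (5, 14) (footprint 27×7.5) is included at this height (perimeter 69.00 mm); the r=4.5 sphere at (16, 3) slices to a regular 6-gon of circumradius 4.146 (√(r²−h²) with h=1.75 from center) (perimeter = 2·6·4.146·sin(180°/6) = 24.87 mm); Merging all regions: the 3 present regions are separate (no shared area or edge), so areas and boundary lengths simply add and each stays a separate island — boundary = 108.87 mm. So its perimeter = 108.87 mm. Layer 27 is larger (108.87 vs 98.92 mm).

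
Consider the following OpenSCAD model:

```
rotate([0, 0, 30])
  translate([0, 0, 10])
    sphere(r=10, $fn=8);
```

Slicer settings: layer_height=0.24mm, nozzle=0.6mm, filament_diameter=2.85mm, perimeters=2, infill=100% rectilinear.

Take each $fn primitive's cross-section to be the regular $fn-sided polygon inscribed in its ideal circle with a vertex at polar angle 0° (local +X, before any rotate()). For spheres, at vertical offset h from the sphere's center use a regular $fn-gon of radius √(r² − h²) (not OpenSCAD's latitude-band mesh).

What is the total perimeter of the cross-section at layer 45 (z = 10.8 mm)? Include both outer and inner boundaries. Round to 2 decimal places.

61.03 mm

At z = 10.8 mm: the r=10 sphere slices to a regular 8-gon of circumradius 9.968 (√(r²−h²) with h=0.8 from center) (perimeter = 2·8·9.968·sin(180°/8) = 61.03 mm); (rotated 30° about Z; rotation is an isometry so areas/perimeters/island counts are preserved). Overall, the cross-section is a single solid region. Total boundary length (outer) = 61.03 mm.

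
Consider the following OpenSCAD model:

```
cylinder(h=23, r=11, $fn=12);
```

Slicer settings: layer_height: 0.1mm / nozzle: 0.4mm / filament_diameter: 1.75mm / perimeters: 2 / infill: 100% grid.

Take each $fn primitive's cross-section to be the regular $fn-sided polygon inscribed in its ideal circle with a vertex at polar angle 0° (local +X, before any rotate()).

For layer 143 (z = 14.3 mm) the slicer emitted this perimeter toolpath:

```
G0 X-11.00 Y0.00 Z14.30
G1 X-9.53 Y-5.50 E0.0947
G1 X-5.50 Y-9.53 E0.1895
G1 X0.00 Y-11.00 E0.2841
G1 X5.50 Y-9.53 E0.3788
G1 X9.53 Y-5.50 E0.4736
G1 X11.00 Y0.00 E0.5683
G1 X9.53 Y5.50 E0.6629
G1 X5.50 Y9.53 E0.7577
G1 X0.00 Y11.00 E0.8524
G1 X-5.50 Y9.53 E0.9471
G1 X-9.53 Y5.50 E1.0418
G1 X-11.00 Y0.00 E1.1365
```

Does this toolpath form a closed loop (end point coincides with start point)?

yes

Start point (G0): (-11.00, 0.00). End point (last G1): the path returns to the start — closed.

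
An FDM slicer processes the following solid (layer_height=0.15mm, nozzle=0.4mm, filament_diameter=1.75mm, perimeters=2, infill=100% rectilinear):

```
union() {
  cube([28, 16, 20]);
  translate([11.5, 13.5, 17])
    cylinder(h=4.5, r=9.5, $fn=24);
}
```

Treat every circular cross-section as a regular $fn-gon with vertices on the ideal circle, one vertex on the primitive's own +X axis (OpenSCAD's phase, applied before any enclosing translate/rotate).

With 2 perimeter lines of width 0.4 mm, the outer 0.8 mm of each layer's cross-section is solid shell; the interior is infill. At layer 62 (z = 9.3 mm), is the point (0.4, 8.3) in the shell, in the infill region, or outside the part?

At z = 9.3 mm: the cube is present — its section is the full 28×16 rectangle; the cylinder at (11.5, 13.5) does not reach this height (z outside [17, 21.5]); Taking the union: only the 28×16 cube is present, so the union is just that shape — 1 connected region. Overall, the cross-section is a single solid region. The nearest boundary edge runs (0.00, 16.00)→(0.00, 0.00); distance from the point to it = 0.40 mm. The point is inside the cross-section, 0.40 mm from the nearest boundary — within the 0.8 mm shell band (2 × 0.4).

shell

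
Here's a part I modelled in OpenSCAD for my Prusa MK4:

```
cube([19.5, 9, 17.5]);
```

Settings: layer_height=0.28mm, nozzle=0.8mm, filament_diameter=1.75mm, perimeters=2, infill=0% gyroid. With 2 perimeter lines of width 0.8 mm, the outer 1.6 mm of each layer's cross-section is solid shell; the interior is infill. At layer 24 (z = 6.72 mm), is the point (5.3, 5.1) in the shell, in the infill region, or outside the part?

At z = 6.72 mm: the cube is present — its section is the full 19.5×9 rectangle. Overall, the cross-section is a single solid region. The nearest boundary edge runs (19.50, 9.00)→(0.00, 9.00); distance from the point to it = 3.90 mm. The point is inside the cross-section and 3.90 mm from the nearest boundary — more than the 1.6 mm shell width (2 × 0.8), so it's in the infill interior.

infill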